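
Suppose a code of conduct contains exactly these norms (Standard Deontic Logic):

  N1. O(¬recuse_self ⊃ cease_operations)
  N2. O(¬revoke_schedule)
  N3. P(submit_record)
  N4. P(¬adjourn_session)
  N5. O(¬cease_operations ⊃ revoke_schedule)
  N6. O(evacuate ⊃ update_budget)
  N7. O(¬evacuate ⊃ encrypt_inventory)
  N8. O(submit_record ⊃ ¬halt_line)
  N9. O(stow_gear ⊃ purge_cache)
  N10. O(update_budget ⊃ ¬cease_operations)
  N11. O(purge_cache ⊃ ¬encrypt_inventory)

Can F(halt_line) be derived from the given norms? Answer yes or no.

No

Premise 8 is O(submit_record ⊃ ¬halt_line), but O(submit_record) is not derivable from the premises (the permission P(submit_record) asserts only ¬O(¬submit_record), not O(submit_record)), so it does not yield O(¬halt_line).
No other premise forces O(¬halt_line). An ideal world satisfying every premise can still have halt_line true, so F(halt_line) is not derivable.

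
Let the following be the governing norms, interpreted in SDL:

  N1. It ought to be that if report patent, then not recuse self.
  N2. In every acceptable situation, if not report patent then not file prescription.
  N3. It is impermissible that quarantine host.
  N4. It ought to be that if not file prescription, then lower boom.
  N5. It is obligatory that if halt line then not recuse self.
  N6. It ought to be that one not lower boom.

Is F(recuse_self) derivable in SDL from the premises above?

Yes

Premise 6 states O(¬lower_boom) outright.
Premise 4 is O(¬file_prescription → lower_boom); contrapositively O(¬lower_boom → file_prescription). Since O(¬lower_boom) holds, K gives O(file_prescription).
Premise 2, O(¬report_patent → ¬file_prescription), contraposes to O(file_prescription → report_patent); with O(file_prescription) we get O(report_patent).
Applying K to premise 1 (O(report_patent → ¬recuse_self)) and O(report_patent) yields O(¬recuse_self).
Premises 3, 5 do not contribute to this derivation.
So O(¬recuse_self) holds, i.e. F(recuse_self). The claim follows.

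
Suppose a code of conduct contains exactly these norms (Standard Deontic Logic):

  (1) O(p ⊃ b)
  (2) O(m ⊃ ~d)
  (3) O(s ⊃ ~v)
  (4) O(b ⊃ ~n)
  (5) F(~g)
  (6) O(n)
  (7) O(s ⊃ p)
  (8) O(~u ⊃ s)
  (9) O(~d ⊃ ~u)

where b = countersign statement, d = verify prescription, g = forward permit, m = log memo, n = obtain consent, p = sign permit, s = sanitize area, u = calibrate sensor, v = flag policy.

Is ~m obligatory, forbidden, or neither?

Obligatory

Premise 6 gives O(n).
The contrapositive of premise 4 (O(b ⊃ ~n)) is O(n ⊃ ~b), and O(n) is already established, so O(~b).
Premise 1, O(p ⊃ b), contraposes to O(~b ⊃ ~p); with O(~b) we get O(~p).
Premise 7, O(s ⊃ p), contraposes to O(~p ⊃ ~s); with O(~p) we get O(~s).
Premise 8 is O(~u ⊃ s); contrapositively O(~s ⊃ u). Since O(~s) holds, K gives O(u).
Premise 9 is O(~d ⊃ ~u); contrapositively O(u ⊃ d). Since O(u) holds, K gives O(d).
Premise 2, O(m ⊃ ~d), contraposes to O(d ⊃ ~m); with O(d) we get O(~m).
Premises 3, 5 do not contribute to this derivation.
Hence ~m is obligatory.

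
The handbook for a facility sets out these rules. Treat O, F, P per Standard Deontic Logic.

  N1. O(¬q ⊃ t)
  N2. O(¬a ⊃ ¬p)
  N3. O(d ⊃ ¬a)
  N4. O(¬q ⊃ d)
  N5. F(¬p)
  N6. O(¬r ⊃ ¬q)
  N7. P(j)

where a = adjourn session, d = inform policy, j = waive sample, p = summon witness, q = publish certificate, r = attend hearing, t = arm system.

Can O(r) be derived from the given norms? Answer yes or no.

Yes

Premise 5, F(¬p), is equivalent to O(p).
Premise 2 is O(¬a ⊃ ¬p); contrapositively O(p ⊃ a). Since O(p) holds, K gives O(a).
Premise 3 is O(d ⊃ ¬a); contrapositively O(a ⊃ ¬d). Since O(a) holds, K gives O(¬d).
The contrapositive of premise 4 (O(¬q ⊃ d)) is O(¬d ⊃ q), and O(¬d) is already established, so O(q).
Premise 6 is O(¬r ⊃ ¬q); contrapositively O(q ⊃ r). Since O(q) holds, K gives O(r).
Premises 1, 7 do not contribute to this derivation.
So O(r) follows.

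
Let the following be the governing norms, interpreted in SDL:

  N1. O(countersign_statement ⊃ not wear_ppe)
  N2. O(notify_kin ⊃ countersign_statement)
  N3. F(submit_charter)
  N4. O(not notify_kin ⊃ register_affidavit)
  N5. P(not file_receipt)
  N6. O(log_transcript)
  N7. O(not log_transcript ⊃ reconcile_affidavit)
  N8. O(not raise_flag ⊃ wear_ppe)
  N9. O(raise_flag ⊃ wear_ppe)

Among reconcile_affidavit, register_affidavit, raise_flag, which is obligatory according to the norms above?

register_affidavit

By case analysis on not raise_flag: premise 8 gives O(not raise_flag ⊃ wear_ppe) and premise 9 gives O(raise_flag ⊃ wear_ppe), so O(wear_ppe) either way.
Premise 1, O(countersign_statement ⊃ not wear_ppe), contraposes to O(wear_ppe ⊃ not countersign_statement); with O(wear_ppe) we get O(not countersign_statement).
Premise 2, O(notify_kin ⊃ countersign_statement), contraposes to O(not countersign_statement ⊃ not notify_kin); with O(not countersign_statement) we get O(not notify_kin).
From O(not notify_kin) and premise 4, O(not notify_kin ⊃ register_affidavit), we obtain O(register_affidavit).
So O(register_affidavit) holds — register_affidavit is obligatory. None of the other listed options is made obligatory by any chain of premises.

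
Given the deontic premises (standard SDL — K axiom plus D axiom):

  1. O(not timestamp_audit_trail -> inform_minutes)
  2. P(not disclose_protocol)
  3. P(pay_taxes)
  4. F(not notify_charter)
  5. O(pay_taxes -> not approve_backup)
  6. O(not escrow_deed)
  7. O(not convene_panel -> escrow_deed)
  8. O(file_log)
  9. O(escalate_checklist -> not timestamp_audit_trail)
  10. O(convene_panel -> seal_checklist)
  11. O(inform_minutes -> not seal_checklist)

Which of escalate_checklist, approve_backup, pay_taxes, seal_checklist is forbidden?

escalate_checklist

Premise 6 gives O(not escrow_deed).
The contrapositive of premise 7 (O(not convene_panel -> escrow_deed)) is O(not escrow_deed -> convene_panel), and O(not escrow_deed) is already established, so O(convene_panel).
From O(convene_panel) and premise 10, O(convene_panel -> seal_checklist), we obtain O(seal_checklist).
The contrapositive of premise 11 (O(inform_minutes -> not seal_checklist)) is O(seal_checklist -> not inform_minutes), and O(seal_checklist) is already established, so O(not inform_minutes).
Premise 1 is O(not timestamp_audit_trail -> inform_minutes); contrapositively O(not inform_minutes -> timestamp_audit_trail). Since O(not inform_minutes) holds, K gives O(timestamp_audit_trail).
Premise 9, O(escalate_checklist -> not timestamp_audit_trail), contraposes to O(timestamp_audit_trail -> not escalate_checklist); with O(timestamp_audit_trail) we get O(not escalate_checklist).
So O(not escalate_checklist) holds, i.e. escalate_checklist is forbidden. None of the other listed options is forbidden under the premises.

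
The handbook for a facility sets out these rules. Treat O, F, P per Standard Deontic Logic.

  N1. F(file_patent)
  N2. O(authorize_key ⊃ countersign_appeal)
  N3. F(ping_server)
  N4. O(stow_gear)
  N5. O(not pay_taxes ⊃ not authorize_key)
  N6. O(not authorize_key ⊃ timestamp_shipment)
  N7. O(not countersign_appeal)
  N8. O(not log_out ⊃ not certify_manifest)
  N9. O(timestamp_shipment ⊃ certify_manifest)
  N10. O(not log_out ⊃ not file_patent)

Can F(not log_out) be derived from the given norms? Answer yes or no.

Premise 7 gives O(not countersign_appeal).
The contrapositive of premise 2 (O(authorize_key ⊃ countersign_appeal)) is O(not countersign_appeal ⊃ not authorize_key), and O(not countersign_appeal) is already established, so O(not authorize_key).
From O(not authorize_key) and premise 6, O(not authorize_key ⊃ timestamp_shipment), we obtain O(timestamp_shipment).
From O(timestamp_shipment) and premise 9, O(timestamp_shipment ⊃ certify_manifest), we obtain O(certify_manifest).
The contrapositive of premise 8 (O(not log_out ⊃ not certify_manifest)) is O(certify_manifest ⊃ log_out), and O(certify_manifest) is already established, so O(log_out).
Premises 1, 3, 4, 5, 10 do not contribute to this derivation.
So O(log_out) holds, i.e. F(not log_out). The claim follows.

Yes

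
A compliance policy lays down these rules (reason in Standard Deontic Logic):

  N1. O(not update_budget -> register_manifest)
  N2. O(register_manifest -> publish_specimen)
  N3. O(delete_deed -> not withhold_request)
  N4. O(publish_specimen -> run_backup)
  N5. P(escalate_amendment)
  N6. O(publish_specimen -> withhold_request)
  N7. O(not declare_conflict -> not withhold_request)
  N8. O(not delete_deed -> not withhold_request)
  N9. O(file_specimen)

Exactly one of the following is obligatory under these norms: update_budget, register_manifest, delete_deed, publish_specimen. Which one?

update_budget

By case analysis on not delete_deed: premise 8 gives O(not delete_deed -> not withhold_request) and premise 3 gives O(delete_deed -> not withhold_request), so O(not withhold_request) either way.
The contrapositive of premise 6 (O(publish_specimen -> withhold_request)) is O(not withhold_request -> not publish_specimen), and O(not withhold_request) is already established, so O(not publish_specimen).
Premise 2 is O(register_manifest -> publish_specimen); contrapositively O(not publish_specimen -> not register_manifest). Since O(not publish_specimen) holds, K gives O(not register_manifest).
Premise 1, O(not update_budget -> register_manifest), contraposes to O(not register_manifest -> update_budget); with O(not register_manifest) we get O(update_budget).
So O(update_budget) holds — update_budget is obligatory. None of the other listed options is made obligatory by any chain of premises.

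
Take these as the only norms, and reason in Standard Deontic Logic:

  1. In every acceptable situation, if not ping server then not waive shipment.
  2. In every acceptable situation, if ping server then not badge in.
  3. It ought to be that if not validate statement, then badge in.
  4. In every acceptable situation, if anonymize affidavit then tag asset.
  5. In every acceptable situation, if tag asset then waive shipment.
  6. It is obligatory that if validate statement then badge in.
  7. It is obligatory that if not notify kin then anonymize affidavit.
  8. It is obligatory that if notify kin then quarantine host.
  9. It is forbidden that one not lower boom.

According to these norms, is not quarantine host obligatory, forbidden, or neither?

By case analysis on ¬validate_statement: premise 3 gives O(¬validate_statement → badge_in) and premise 6 gives O(validate_statement → badge_in), so O(badge_in) either way.
Premise 2, O(ping_server → ¬badge_in), contraposes to O(badge_in → ¬ping_server); with O(badge_in) we get O(¬ping_server).
With premise 1, O(¬ping_server → ¬waive_shipment), the K-axiom yields O(¬waive_shipment).
Premise 5 is O(tag_asset → waive_shipment); contrapositively O(¬waive_shipment → ¬tag_asset). Since O(¬waive_shipment) holds, K gives O(¬tag_asset).
The contrapositive of premise 4 (O(anonymize_affidavit → tag_asset)) is O(¬tag_asset → ¬anonymize_affidavit), and O(¬tag_asset) is already established, so O(¬anonymize_affidavit).
The contrapositive of premise 7 (O(¬notify_kin → anonymize_affidavit)) is O(¬anonymize_affidavit → notify_kin), and O(¬anonymize_affidavit) is already established, so O(notify_kin).
Premise 8 is O(notify_kin → quarantine_host); since O(notify_kin), deontic closure gives O(quarantine_host).
Premise 9 does not contribute to this derivation.
Thus O(quarantine_host), which is F(¬quarantine_host): ¬quarantine_host is forbidden.

Forbidden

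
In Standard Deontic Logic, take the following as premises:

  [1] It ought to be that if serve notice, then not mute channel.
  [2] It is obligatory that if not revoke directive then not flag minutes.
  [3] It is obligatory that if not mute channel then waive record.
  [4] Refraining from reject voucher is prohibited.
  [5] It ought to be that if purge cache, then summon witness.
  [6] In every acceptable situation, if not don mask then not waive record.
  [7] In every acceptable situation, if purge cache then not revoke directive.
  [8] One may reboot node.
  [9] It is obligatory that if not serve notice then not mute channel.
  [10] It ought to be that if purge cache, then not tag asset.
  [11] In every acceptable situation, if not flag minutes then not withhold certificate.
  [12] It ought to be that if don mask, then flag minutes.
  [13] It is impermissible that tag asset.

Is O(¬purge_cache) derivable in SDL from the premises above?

Premises 1 and 9 are O(serve_notice → ¬mute_channel) and O(¬serve_notice → ¬mute_channel); every ideal world satisfies serve_notice or ¬serve_notice, so in either case ¬mute_channel holds — hence O(¬mute_channel).
Premise 3 is O(¬mute_channel → waive_record); since O(¬mute_channel), deontic closure gives O(waive_record).
Premise 6 is O(¬don_mask → ¬waive_record); contrapositively O(waive_record → don_mask). Since O(waive_record) holds, K gives O(don_mask).
From O(don_mask) and premise 12, O(don_mask → flag_minutes), we obtain O(flag_minutes).
The contrapositive of premise 2 (O(¬revoke_directive → ¬flag_minutes)) is O(flag_minutes → revoke_directive), and O(flag_minutes) is already established, so O(revoke_directive).
The contrapositive of premise 7 (O(purge_cache → ¬revoke_directive)) is O(revoke_directive → ¬purge_cache), and O(revoke_directive) is already established, so O(¬purge_cache).
Premises 4, 5, 8, 10, 11, 13 do not contribute to this derivation.
So O(¬purge_cache) follows.

Yes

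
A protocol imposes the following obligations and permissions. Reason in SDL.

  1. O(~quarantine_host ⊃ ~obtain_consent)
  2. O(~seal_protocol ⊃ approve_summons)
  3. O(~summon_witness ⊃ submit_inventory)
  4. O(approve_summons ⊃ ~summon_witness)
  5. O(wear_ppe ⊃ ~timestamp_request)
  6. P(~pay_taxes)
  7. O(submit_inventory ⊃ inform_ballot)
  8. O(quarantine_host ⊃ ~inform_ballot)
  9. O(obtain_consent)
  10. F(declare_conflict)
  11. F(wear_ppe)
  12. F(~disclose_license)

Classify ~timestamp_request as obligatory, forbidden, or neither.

Premise 5 is O(wear_ppe ⊃ ~timestamp_request), but O(wear_ppe) is not derivable from the premises, so it does not yield O(~timestamp_request).
No premise or chain of K-axiom applications forces O(~timestamp_request), and none forces O(timestamp_request). So ~timestamp_request is neither obligatory nor forbidden under these norms.

Neither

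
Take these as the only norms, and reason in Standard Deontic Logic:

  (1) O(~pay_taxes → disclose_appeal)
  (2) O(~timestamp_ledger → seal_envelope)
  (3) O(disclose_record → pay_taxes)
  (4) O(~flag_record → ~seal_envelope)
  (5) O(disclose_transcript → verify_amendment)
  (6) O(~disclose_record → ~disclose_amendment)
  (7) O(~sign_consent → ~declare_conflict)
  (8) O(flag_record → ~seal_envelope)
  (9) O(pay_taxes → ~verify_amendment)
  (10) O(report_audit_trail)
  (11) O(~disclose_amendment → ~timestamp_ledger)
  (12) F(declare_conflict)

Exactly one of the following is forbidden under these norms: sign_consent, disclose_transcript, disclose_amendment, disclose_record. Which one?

disclose_transcript

Premises 4 and 8 are O(~flag_record → ~seal_envelope) and O(flag_record → ~seal_envelope); every ideal world satisfies ~flag_record or flag_record, so in either case ~seal_envelope holds — hence O(~seal_envelope).
Premise 2, O(~timestamp_ledger → seal_envelope), contraposes to O(~seal_envelope → timestamp_ledger); with O(~seal_envelope) we get O(timestamp_ledger).
Premise 11 is O(~disclose_amendment → ~timestamp_ledger); contrapositively O(timestamp_ledger → disclose_amendment). Since O(timestamp_ledger) holds, K gives O(disclose_amendment).
The contrapositive of premise 6 (O(~disclose_record → ~disclose_amendment)) is O(disclose_amendment → disclose_record), and O(disclose_amendment) is already established, so O(disclose_record).
With premise 3, O(disclose_record → pay_taxes), the K-axiom yields O(pay_taxes).
Applying K to premise 9 (O(pay_taxes → ~verify_amendment)) and O(pay_taxes) yields O(~verify_amendment).
Premise 5 is O(disclose_transcript → verify_amendment); contrapositively O(~verify_amendment → ~disclose_transcript). Since O(~verify_amendment) holds, K gives O(~disclose_transcript).
So O(~disclose_transcript) holds, i.e. disclose_transcript is forbidden. None of the other listed options is forbidden under the premises.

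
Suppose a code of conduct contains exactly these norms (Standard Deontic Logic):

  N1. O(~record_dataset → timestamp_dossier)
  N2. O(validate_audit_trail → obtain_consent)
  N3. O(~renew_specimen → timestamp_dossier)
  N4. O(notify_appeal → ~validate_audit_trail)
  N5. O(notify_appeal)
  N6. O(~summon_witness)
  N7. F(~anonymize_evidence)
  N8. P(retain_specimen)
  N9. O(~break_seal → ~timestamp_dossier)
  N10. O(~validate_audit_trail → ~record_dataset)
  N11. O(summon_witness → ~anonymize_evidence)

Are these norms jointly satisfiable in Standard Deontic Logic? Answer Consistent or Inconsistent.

Consistent

Premise 11 is O(summon_witness → ~anonymize_evidence), but O(summon_witness) is not derivable from the premises, so it does not yield O(~anonymize_evidence).
So O(~anonymize_evidence) is not derivable, and the apparent clash with O(anonymize_evidence) does not arise.
A world satisfying every obligation exists (e.g. anonymize_evidence=true, break_seal=true, notify_appeal=true, obtain_consent=false, record_dataset=false, renew_specimen=false, retain_specimen=false, summon_witness=false, timestamp_dossier=true, validate_audit_trail=false); no atom is both obligatory and forbidden, so the set is consistent.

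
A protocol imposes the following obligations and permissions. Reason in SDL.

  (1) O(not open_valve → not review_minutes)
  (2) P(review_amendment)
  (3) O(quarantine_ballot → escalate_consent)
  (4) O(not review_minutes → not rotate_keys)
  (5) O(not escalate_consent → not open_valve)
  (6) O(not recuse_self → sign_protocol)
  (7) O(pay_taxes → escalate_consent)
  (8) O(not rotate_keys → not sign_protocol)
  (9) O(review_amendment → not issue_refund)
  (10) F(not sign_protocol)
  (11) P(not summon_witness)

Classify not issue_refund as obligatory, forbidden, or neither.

Premise 9 is O(review_amendment → not issue_refund), but O(review_amendment) is not derivable from the premises (the permission P(review_amendment) asserts only not O(not review_amendment), not O(review_amendment)), so it does not yield O(not issue_refund).
No premise or chain of K-axiom applications forces O(not issue_refund), and none forces O(issue_refund). So not issue_refund is neither obligatory nor forbidden under these norms.

Neither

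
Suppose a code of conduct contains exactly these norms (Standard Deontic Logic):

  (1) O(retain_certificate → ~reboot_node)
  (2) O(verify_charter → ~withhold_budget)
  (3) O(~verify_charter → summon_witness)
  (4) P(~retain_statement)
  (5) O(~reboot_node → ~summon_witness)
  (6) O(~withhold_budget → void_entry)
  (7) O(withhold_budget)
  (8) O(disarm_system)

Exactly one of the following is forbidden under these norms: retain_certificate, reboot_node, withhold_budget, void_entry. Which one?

Premise 7 states O(withhold_budget) outright.
The contrapositive of premise 2 (O(verify_charter → ~withhold_budget)) is O(withhold_budget → ~verify_charter), and O(withhold_budget) is already established, so O(~verify_charter).
From O(~verify_charter) and premise 3, O(~verify_charter → summon_witness), we obtain O(summon_witness).
The contrapositive of premise 5 (O(~reboot_node → ~summon_witness)) is O(summon_witness → reboot_node), and O(summon_witness) is already established, so O(reboot_node).
The contrapositive of premise 1 (O(retain_certificate → ~reboot_node)) is O(reboot_node → ~retain_certificate), and O(reboot_node) is already established, so O(~retain_certificate).
So O(~retain_certificate) holds, i.e. retain_certificate is forbidden. None of the other listed options is forbidden under the premises.

retain_certificate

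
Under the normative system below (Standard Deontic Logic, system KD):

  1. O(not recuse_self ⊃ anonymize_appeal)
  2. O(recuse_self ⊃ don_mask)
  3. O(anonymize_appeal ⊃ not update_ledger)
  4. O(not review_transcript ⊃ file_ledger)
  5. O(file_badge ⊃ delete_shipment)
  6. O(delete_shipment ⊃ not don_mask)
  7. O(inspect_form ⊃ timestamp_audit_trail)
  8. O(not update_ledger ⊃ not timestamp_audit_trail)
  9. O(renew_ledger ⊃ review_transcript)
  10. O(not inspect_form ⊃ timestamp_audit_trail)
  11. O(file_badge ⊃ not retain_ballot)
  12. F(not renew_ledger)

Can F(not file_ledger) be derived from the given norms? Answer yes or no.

Premise 4 is O(not review_transcript ⊃ file_ledger), but O(not review_transcript) is not derivable from the premises, so it does not yield O(file_ledger).
No other premise forces O(file_ledger). An ideal world satisfying every premise can still have not file_ledger true, so F(not file_ledger) is not derivable.

No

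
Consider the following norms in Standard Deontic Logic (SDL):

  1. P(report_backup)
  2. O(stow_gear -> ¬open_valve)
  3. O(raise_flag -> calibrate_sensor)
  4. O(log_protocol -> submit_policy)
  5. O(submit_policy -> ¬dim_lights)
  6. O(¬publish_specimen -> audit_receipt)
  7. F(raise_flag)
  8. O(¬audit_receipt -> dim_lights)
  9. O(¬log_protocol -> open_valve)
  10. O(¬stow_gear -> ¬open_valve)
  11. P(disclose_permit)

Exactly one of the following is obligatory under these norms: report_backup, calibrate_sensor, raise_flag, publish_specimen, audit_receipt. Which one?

Premises 2 and 10 cover both cases: O(stow_gear -> ¬open_valve) and O(¬stow_gear -> ¬open_valve). Since stow_gear ∨ ¬stow_gear is a tautology, O(¬open_valve) follows.
Premise 9, O(¬log_protocol -> open_valve), contraposes to O(¬open_valve -> log_protocol); with O(¬open_valve) we get O(log_protocol).
Premise 4 is O(log_protocol -> submit_policy); since O(log_protocol), deontic closure gives O(submit_policy).
With premise 5, O(submit_policy -> ¬dim_lights), the K-axiom yields O(¬dim_lights).
The contrapositive of premise 8 (O(¬audit_receipt -> dim_lights)) is O(¬dim_lights -> audit_receipt), and O(¬dim_lights) is already established, so O(audit_receipt).
So O(audit_receipt) holds — audit_receipt is obligatory. None of the other listed options is made obligatory by any chain of premises.

audit_receipt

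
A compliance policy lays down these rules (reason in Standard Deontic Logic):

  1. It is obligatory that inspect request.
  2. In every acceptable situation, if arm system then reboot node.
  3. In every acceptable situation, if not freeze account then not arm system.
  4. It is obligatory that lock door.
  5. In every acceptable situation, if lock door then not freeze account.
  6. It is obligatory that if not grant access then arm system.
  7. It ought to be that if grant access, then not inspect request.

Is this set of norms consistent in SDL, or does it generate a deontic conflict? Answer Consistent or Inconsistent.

Inconsistent

From premise 4 we have O(lock_door).
Applying K to premise 5 (O(lock_door → ¬freeze_account)) and O(lock_door) yields O(¬freeze_account).
With premise 3, O(¬freeze_account → ¬arm_system), the K-axiom yields O(¬arm_system).
The contrapositive of premise 6 (O(¬grant_access → arm_system)) is O(¬arm_system → grant_access), and O(¬arm_system) is already established, so O(grant_access).
Applying K to premise 7 (O(grant_access → ¬inspect_request)) and O(grant_access) yields O(¬inspect_request).
But premise 1 directly asserts O(inspect_request).
We now have both O(¬inspect_request) and O(inspect_request) — inspect_request is simultaneously obligatory and forbidden, violating the D-axiom.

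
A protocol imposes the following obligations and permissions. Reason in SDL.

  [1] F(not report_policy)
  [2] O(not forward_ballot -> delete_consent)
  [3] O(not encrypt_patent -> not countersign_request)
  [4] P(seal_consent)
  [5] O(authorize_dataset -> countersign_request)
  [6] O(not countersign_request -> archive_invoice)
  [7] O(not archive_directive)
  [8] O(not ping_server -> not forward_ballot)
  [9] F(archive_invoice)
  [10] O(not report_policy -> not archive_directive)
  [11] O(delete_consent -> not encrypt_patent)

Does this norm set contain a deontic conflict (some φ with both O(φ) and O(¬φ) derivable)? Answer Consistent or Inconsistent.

Premise 10 is O(not report_policy -> not archive_directive); even if O(not archive_directive) held, inferring O(not report_policy) would be affirming the consequent — invalid.
So O(not report_policy) is not derivable, and the apparent clash with O(report_policy) does not arise.
A world satisfying every obligation exists (e.g. archive_directive=false, archive_invoice=false, authorize_dataset=false, countersign_request=true, delete_consent=false, encrypt_patent=true, forward_ballot=true, ping_server=true, report_policy=true, seal_consent=false); no atom is both obligatory and forbidden, so the set is consistent.

Consistent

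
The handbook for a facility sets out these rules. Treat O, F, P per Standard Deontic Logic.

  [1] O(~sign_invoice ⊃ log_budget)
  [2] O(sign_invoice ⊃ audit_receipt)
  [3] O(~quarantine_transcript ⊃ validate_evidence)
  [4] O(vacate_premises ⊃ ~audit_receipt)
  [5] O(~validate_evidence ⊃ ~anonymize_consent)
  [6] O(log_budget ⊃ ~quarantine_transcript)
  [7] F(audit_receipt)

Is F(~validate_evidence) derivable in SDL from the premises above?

Premise 7, F(audit_receipt), is equivalent to O(~audit_receipt).
Premise 2 is O(sign_invoice ⊃ audit_receipt); contrapositively O(~audit_receipt ⊃ ~sign_invoice). Since O(~audit_receipt) holds, K gives O(~sign_invoice).
Premise 1 is O(~sign_invoice ⊃ log_budget); since O(~sign_invoice), deontic closure gives O(log_budget).
With premise 6, O(log_budget ⊃ ~quarantine_transcript), the K-axiom yields O(~quarantine_transcript).
With premise 3, O(~quarantine_transcript ⊃ validate_evidence), the K-axiom yields O(validate_evidence).
Premises 4, 5 do not contribute to this derivation.
So O(validate_evidence) holds, i.e. F(~validate_evidence). The claim follows.

Yes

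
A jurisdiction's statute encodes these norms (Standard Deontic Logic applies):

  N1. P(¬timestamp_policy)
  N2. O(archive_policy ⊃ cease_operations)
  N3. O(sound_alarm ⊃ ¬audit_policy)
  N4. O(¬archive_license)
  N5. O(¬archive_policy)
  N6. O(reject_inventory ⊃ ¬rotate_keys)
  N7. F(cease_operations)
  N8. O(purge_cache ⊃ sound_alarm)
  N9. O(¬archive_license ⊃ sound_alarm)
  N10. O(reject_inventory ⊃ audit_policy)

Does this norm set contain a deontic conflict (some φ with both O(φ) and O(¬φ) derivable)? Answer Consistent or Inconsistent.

Consistent

Premise 2 is O(archive_policy ⊃ cease_operations), but O(archive_policy) is not derivable from the premises, so it does not yield O(cease_operations).
So O(cease_operations) is not derivable, and the apparent clash with O(¬cease_operations) does not arise.
A world satisfying every obligation exists (e.g. archive_license=false, archive_policy=false, audit_policy=false, cease_operations=false, purge_cache=false, reject_inventory=false, rotate_keys=false, sound_alarm=true, timestamp_policy=false); no atom is both obligatory and forbidden, so the set is consistent.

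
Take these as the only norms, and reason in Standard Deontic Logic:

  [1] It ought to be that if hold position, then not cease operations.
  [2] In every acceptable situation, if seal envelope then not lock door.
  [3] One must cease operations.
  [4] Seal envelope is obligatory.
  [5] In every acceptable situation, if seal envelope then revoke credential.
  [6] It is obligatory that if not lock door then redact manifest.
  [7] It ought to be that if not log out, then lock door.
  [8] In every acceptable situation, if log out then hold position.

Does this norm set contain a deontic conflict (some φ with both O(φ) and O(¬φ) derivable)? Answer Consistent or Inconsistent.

Premise 3 states O(cease_operations) outright.
Premise 1, O(hold_position → ¬cease_operations), contraposes to O(cease_operations → ¬hold_position); with O(cease_operations) we get O(¬hold_position).
The contrapositive of premise 8 (O(log_out → hold_position)) is O(¬hold_position → ¬log_out), and O(¬hold_position) is already established, so O(¬log_out).
With premise 7, O(¬log_out → lock_door), the K-axiom yields O(lock_door).
The contrapositive of premise 2 (O(seal_envelope → ¬lock_door)) is O(lock_door → ¬seal_envelope), and O(lock_door) is already established, so O(¬seal_envelope).
Yet premise 4 states O(seal_envelope).
We now have both O(¬seal_envelope) and O(seal_envelope) — seal_envelope is simultaneously obligatory and forbidden, violating the D-axiom.

Inconsistent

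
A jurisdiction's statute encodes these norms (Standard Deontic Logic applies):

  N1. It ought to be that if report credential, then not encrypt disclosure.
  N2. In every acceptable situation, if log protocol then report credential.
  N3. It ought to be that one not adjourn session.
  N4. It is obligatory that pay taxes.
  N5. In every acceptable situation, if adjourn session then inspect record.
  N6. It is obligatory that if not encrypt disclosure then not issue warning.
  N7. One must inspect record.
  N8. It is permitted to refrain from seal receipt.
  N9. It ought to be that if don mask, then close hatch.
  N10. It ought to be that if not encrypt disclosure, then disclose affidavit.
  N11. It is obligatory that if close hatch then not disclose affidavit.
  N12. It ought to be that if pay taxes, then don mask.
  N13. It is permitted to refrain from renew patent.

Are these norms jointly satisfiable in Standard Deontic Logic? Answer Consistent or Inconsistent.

Premise 5 is O(adjourn_session → inspect_record); even if O(inspect_record) held, inferring O(adjourn_session) would be affirming the consequent — invalid.
So O(adjourn_session) is not derivable, and the apparent clash with O(¬adjourn_session) does not arise.
A world satisfying every obligation exists (e.g. adjourn_session=false, close_hatch=true, disclose_affidavit=false, don_mask=true, encrypt_disclosure=true, inspect_record=true, issue_warning=false, log_protocol=false, pay_taxes=true, renew_patent=false, report_credential=false, seal_receipt=false); no atom is both obligatory and forbidden, so the set is consistent.

Consistent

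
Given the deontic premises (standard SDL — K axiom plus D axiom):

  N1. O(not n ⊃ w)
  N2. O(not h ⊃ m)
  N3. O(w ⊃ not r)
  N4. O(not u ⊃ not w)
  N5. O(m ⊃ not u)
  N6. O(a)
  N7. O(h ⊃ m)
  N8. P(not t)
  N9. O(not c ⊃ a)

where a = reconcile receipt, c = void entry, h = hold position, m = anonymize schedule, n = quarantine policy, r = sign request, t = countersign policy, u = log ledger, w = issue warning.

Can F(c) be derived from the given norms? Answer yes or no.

Premise 9 is O(not c ⊃ a); even if O(a) held, inferring O(not c) would be affirming the consequent — invalid.
No other premise forces O(not c). An ideal world satisfying every premise can still have c true, so F(c) is not derivable.

No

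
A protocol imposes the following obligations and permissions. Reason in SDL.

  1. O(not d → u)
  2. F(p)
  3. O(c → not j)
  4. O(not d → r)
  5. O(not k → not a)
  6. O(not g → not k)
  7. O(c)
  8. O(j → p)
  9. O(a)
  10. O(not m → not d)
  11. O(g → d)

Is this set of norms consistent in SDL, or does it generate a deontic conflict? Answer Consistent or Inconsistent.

Premise 8 is O(j → p), but O(j) is not derivable from the premises, so it does not yield O(p).
So O(p) is not derivable, and the apparent clash with O(not p) does not arise.
A world satisfying every obligation exists (e.g. a=true, c=true, d=true, g=true, j=false, k=true, m=true, p=false, r=false, u=false); no atom is both obligatory and forbidden, so the set is consistent.

Consistent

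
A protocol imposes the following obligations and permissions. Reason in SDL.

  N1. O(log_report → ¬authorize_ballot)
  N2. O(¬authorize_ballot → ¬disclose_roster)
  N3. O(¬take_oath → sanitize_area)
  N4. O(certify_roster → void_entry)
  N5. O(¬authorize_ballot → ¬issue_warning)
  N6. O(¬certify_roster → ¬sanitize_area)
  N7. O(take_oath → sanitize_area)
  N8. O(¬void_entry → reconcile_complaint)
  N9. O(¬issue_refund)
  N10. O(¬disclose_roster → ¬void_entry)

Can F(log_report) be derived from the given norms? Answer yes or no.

Premises 7 and 3 cover both cases: O(take_oath → sanitize_area) and O(¬take_oath → sanitize_area). Since take_oath ∨ ¬take_oath is a tautology, O(sanitize_area) follows.
The contrapositive of premise 6 (O(¬certify_roster → ¬sanitize_area)) is O(sanitize_area → certify_roster), and O(sanitize_area) is already established, so O(certify_roster).
With premise 4, O(certify_roster → void_entry), the K-axiom yields O(void_entry).
Premise 10 is O(¬disclose_roster → ¬void_entry); contrapositively O(void_entry → disclose_roster). Since O(void_entry) holds, K gives O(disclose_roster).
Premise 2, O(¬authorize_ballot → ¬disclose_roster), contraposes to O(disclose_roster → authorize_ballot); with O(disclose_roster) we get O(authorize_ballot).
The contrapositive of premise 1 (O(log_report → ¬authorize_ballot)) is O(authorize_ballot → ¬log_report), and O(authorize_ballot) is already established, so O(¬log_report).
Premises 5, 8, 9 do not contribute to this derivation.
So O(¬log_report) holds, i.e. F(log_report). The claim follows.

Yes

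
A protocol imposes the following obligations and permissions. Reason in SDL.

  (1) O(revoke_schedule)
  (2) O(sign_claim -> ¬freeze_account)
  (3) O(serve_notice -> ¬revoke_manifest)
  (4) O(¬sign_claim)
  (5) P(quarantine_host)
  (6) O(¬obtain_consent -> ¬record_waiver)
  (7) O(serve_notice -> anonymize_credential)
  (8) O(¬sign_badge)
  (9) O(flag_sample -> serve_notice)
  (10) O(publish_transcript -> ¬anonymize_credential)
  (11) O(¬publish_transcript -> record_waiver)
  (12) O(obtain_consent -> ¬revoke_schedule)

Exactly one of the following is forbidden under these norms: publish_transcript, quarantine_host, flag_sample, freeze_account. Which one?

Premise 1 states O(revoke_schedule) outright.
Premise 12, O(obtain_consent -> ¬revoke_schedule), contraposes to O(revoke_schedule -> ¬obtain_consent); with O(revoke_schedule) we get O(¬obtain_consent).
Applying K to premise 6 (O(¬obtain_consent -> ¬record_waiver)) and O(¬obtain_consent) yields O(¬record_waiver).
Premise 11 is O(¬publish_transcript -> record_waiver); contrapositively O(¬record_waiver -> publish_transcript). Since O(¬record_waiver) holds, K gives O(publish_transcript).
From O(publish_transcript) and premise 10, O(publish_transcript -> ¬anonymize_credential), we obtain O(¬anonymize_credential).
The contrapositive of premise 7 (O(serve_notice -> anonymize_credential)) is O(¬anonymize_credential -> ¬serve_notice), and O(¬anonymize_credential) is already established, so O(¬serve_notice).
Premise 9, O(flag_sample -> serve_notice), contraposes to O(¬serve_notice -> ¬flag_sample); with O(¬serve_notice) we get O(¬flag_sample).
So O(¬flag_sample) holds, i.e. flag_sample is forbidden. None of the other listed options is forbidden under the premises.

flag_sample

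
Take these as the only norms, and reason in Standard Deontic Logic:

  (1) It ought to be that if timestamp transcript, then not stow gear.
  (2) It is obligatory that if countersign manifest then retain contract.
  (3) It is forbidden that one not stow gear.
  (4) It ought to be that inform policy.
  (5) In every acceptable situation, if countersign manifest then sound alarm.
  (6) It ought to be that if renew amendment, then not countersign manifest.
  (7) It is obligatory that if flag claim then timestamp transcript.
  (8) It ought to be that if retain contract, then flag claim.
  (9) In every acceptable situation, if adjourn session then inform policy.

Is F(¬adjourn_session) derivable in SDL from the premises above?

No

Premise 9 is O(adjourn_session → inform_policy); even if O(inform_policy) held, inferring O(adjourn_session) would be affirming the consequent — invalid.
No other premise forces O(adjourn_session). An ideal world satisfying every premise can still have ¬adjourn_session true, so F(¬adjourn_session) is not derivable.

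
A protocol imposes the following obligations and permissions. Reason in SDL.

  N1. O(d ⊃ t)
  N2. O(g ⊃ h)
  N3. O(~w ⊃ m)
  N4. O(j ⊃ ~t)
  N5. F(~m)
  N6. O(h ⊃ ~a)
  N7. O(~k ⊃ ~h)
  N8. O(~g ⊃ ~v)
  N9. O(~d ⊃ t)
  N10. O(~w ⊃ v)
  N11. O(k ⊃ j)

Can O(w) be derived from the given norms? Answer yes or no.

Yes

Premises 9 and 1 are O(~d ⊃ t) and O(d ⊃ t); every ideal world satisfies ~d or d, so in either case t holds — hence O(t).
The contrapositive of premise 4 (O(j ⊃ ~t)) is O(t ⊃ ~j), and O(t) is already established, so O(~j).
The contrapositive of premise 11 (O(k ⊃ j)) is O(~j ⊃ ~k), and O(~j) is already established, so O(~k).
Applying K to premise 7 (O(~k ⊃ ~h)) and O(~k) yields O(~h).
The contrapositive of premise 2 (O(g ⊃ h)) is O(~h ⊃ ~g), and O(~h) is already established, so O(~g).
With premise 8, O(~g ⊃ ~v), the K-axiom yields O(~v).
The contrapositive of premise 10 (O(~w ⊃ v)) is O(~v ⊃ w), and O(~v) is already established, so O(w).
Premises 3, 5, 6 do not contribute to this derivation.
So O(w) follows.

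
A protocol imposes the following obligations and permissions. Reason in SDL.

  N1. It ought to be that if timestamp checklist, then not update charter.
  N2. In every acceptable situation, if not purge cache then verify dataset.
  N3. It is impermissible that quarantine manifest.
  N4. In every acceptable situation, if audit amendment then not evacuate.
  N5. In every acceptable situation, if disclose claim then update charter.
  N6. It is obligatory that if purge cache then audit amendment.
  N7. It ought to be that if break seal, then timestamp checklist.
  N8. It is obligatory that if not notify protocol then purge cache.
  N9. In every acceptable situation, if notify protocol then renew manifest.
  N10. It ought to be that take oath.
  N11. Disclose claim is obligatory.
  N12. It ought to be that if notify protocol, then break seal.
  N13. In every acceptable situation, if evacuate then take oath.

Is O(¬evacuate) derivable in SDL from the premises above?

Yes

Premise 11 gives O(disclose_claim).
Premise 5 is O(disclose_claim → update_charter); since O(disclose_claim), deontic closure gives O(update_charter).
The contrapositive of premise 1 (O(timestamp_checklist → ¬update_charter)) is O(update_charter → ¬timestamp_checklist), and O(update_charter) is already established, so O(¬timestamp_checklist).
Premise 7 is O(break_seal → timestamp_checklist); contrapositively O(¬timestamp_checklist → ¬break_seal). Since O(¬timestamp_checklist) holds, K gives O(¬break_seal).
Premise 12, O(notify_protocol → break_seal), contraposes to O(¬break_seal → ¬notify_protocol); with O(¬break_seal) we get O(¬notify_protocol).
Applying K to premise 8 (O(¬notify_protocol → purge_cache)) and O(¬notify_protocol) yields O(purge_cache).
Premise 6 is O(purge_cache → audit_amendment); since O(purge_cache), deontic closure gives O(audit_amendment).
Applying K to premise 4 (O(audit_amendment → ¬evacuate)) and O(audit_amendment) yields O(¬evacuate).
Premises 2, 3, 9, 10, 13 do not contribute to this derivation.
So O(¬evacuate) follows.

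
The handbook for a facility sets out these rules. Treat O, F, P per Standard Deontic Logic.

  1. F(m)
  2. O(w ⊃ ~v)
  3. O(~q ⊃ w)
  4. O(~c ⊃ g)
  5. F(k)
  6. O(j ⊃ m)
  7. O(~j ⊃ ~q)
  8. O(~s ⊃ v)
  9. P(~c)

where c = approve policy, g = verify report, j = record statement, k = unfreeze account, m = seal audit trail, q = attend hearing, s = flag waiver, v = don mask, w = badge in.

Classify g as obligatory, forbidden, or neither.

Neither

Premise 4 is O(~c ⊃ g), but O(~c) is not derivable from the premises (the permission P(~c) asserts only ~O(c), not O(~c)), so it does not yield O(g).
No premise or chain of K-axiom applications forces O(g), and none forces O(~g). So g is neither obligatory nor forbidden under these norms.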